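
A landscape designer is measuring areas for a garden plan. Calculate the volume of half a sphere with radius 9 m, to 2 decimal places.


Shape: hemisphere (half of a sphere)
Radius r = 9 m
Formula: V = (1/2) * (4/3) * pi * r^3 = (2/3) * pi * r^3
r^3 = 729
(2/3) * 729 = 486
V = 486 * pi
V = 1526.81
1526.81 m^3


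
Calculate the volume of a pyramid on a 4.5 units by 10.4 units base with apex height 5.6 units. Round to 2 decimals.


Shape: rectangular pyramid
Base: 4.5 units x 10.4 units, Height h = 5.6 units
Formula: V = (1/3) * base_area * h
base_area = 4.5 * 10.4 = 46.8
base_area * h = 46.8 * 5.6 = 262.08
V = 262.08 / 3
V = 87.36
87.36 units^3


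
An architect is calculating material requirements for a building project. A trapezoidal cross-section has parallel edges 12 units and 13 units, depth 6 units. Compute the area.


Shape: trapezoid
Parallel sides a = 12 units, b = 13 units; Height h = 6 units
Formula: A = (a + b) * h / 2
a + b = 12 + 13 = 25
A = 25 * 6 / 2
A = 150 / 2
A = 75
75 units^2


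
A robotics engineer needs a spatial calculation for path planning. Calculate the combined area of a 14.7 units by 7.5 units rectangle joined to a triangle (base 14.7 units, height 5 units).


Composite shape: rectangle + triangle
Rectangle area = 14.7 * 7.5 = 110.25
Triangle area = 0.5 * 14.7 * 5 = 36.75
Total = 110.25 + 36.75
Total = 147
147 units^2


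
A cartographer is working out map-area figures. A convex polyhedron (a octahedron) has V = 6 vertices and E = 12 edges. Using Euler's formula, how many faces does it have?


Polyhedron: octahedron
Euler's formula for convex polyhedra: V - E + F = 2
Given: V = 6 vertices and E = 12 edges
Solve for F:
F = 2 + E - V = 2 + 12 - 6 = 8
8 faces


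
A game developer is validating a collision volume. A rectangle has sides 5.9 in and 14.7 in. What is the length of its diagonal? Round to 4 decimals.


Shape: rectangle (diagonal via Pythagoras)
Sides: 5.9 in and 14.7 in
Formula: d = sqrt(l^2 + w^2)
l^2 = 34.81, w^2 = 216.09
l^2 + w^2 = 250.9
d = sqrt(250.9)
d = 15.8398
15.8398 in


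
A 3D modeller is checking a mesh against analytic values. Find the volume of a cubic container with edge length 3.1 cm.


Shape: cube
Side s = 3.1 cm
Formula: V = s^3
V = 3.1 * 3.1 * 3.1
V = 9.61 * 3.1
V = 29.791
29.791 cm^3


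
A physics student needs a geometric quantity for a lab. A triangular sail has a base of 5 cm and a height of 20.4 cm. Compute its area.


Shape: triangle
Base b = 5 cm, Height h = 20.4 cm
Formula: A = (1/2) * b * h
A = 0.5 * 5 * 20.4
A = 0.5 * 102
A = 51
51 cm^2


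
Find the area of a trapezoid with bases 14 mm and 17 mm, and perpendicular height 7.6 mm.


Shape: trapezoid
Parallel sides a = 14 mm, b = 17 mm; Height h = 7.6 mm
Formula: A = (a + b) * h / 2
a + b = 14 + 17 = 31
A = 31 * 7.6 / 2
A = 235.6 / 2
A = 117.8
117.8 mm^2


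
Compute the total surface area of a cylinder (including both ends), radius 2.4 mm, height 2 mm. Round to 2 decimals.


Shape: closed cylinder
Radius r = 2.4 mm, Height h = 2 mm
Formula: SA = 2*pi*r^2 + 2*pi*r*h = 2*pi*r*(r + h)
r + h = 4.4
2 * r * (r + h) = 2 * 2.4 * 4.4 = 21.12
SA = 21.12 * pi
SA = 66.35
66.35 mm^2


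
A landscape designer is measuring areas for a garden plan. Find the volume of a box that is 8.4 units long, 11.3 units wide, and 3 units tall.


Shape: rectangular prism
l = 8.4 units, w = 11.3 units, h = 3 units
Formula: V = l * w * h
V = 8.4 * 11.3 * 3
V = 94.92 * 3
V = 284.76
284.76 units^3


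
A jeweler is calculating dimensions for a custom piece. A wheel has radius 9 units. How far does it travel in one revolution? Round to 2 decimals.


Shape: circle
Radius r = 9 units
Formula: C = 2 * pi * r
C = 2 * pi * 9
C = 18 * pi
C = 56.55
56.55 units


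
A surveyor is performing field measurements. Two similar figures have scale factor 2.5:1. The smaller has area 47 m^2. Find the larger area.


Linear scale factor k = 2.5
Original area = 47 m^2
Rule: under a linear scaling by k, areas scale by k^2.
k^2 = 2.5^2 = 6.25
New area = 47 * 6.25
New area = 293.75
293.75 m^2


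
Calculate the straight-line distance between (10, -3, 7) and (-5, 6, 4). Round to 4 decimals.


3D distance between two points
P1 = (10, -3, 7), P2 = (-5, 6, 4)
Formula: d = sqrt((x2-x1)^2 + (y2-y1)^2 + (z2-z1)^2)
dx = -5 - 10 = -15
dy = 6 - -3 = 9
dz = 4 - 7 = -3
dx^2 + dy^2 + dz^2 = 225 + 81 + 9 = 315
d = sqrt(315)
d = 17.7482
17.7482 units


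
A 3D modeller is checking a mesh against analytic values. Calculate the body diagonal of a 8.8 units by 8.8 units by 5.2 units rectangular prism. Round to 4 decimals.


Shape: rectangular box (space diagonal)
l = 8.8 units, w = 8.8 units, h = 5.2 units
Visualize: the diagonal of the base, then a right triangle with that diagonal and the height.
Formula: d = sqrt(l^2 + w^2 + h^2)
l^2 + w^2 + h^2 = 77.44 + 77.44 + 27.04 = 181.92
d = sqrt(181.92)
d = 13.4878
13.4878 units


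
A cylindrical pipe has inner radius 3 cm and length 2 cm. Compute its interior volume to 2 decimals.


Shape: cylinder
Radius r = 3 cm, Height h = 2 cm
Formula: V = pi * r^2 * h
r^2 = 9
V = pi * 9 * 2
V = 18 * pi
V = 56.55
56.55 cm^3


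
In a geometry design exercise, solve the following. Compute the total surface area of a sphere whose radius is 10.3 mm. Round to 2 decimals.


Shape: sphere
Radius r = 10.3 mm
Formula: SA = 4 * pi * r^2
r^2 = 106.09
SA = 4 * pi * 106.09
SA = 424.36 * pi
SA = 1333.17
1333.17 mm^2


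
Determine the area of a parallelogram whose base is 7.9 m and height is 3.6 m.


Shape: parallelogram
Base b = 7.9 m, Height h = 3.6 m
Formula: A = b * h
A = 7.9 * 3.6
A = 28.44
28.44 m^2


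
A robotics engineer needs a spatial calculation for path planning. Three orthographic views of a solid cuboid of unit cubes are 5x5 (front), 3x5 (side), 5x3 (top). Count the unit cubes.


Orthographic views of a solid rectangular block:
Front view 5 x 5 -> length = 5, height = 5
Side view 3 x 5 -> width = 3, height = 5 (consistent)
Top view 5 x 3 -> confirms length = 5, width = 3
The block is 5 x 3 x 5.
Total unit cubes = 5 * 3 * 5 = 75
75 unit cubes


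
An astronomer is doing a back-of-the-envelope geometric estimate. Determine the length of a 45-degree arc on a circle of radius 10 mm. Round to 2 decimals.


Shape: circular arc
Radius r = 10 mm, Angle = 45 degrees
Formula: L = (angle/360) * 2 * pi * r
2 * pi * r = 20 * pi
L = (45/360) * 20 * pi
L = 2.5 * pi
L = 7.85
7.85 mm


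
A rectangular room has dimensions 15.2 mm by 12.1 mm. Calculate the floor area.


Shape: rectangle
Length l = 15.2 mm, Width w = 12.1 mm
Formula: A = l * w
A = 15.2 * 12.1
A = 183.92
183.92 mm^2


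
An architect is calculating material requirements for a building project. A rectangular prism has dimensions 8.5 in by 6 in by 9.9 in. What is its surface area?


Shape: rectangular prism
l = 8.5 in, w = 6 in, h = 9.9 in
Formula: SA = 2(lw + lh + wh)
lw = 51, lh = 84.15, wh = 59.4
lw + lh + wh = 194.55
SA = 2 * 194.55
SA = 389.1
389.1 in^2


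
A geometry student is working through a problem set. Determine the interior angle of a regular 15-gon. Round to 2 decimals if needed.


Shape: regular pentadecagon (15 sides)
Formula: interior angle = (n - 2) * 180 / n
(n - 2) = 13
(n - 2) * 180 = 2340
angle = 2340 / 15
angle = 156
156 degrees


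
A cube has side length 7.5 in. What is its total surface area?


Shape: cube
Side s = 7.5 in
A cube has 6 square faces.
Formula: SA = 6 * s^2
s^2 = 56.25
SA = 6 * 56.25
SA = 337.5
337.5 in^2


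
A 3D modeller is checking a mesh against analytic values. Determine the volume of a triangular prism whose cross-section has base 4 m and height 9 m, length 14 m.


Shape: triangular prism
Triangle base = 4 m, triangle height = 9 m, prism length L = 14 m
Formula: V = (1/2 * b * h_tri) * L
Cross-section area = 0.5 * 4 * 9 = 18
V = 18 * 14
V = 252
252 m^3


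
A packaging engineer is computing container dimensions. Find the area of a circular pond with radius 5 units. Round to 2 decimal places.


Shape: circle
Radius r = 5 units
Formula: A = pi * r^2
r^2 = 5^2 = 25
A = pi * 25
A = 78.54
78.54 units^2


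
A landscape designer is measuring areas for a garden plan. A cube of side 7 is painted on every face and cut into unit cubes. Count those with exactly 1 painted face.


Large cube: 7 x 7 x 7, cut into unit cubes.
n = 7, so n - 2 = 5
Cubes with 1 painted face lie in the interior of each face.
A cube has 6 faces; each contributes (n - 2)^2 = 25 such cubes.
Count = 6 * 25 = 150
150 unit cubes


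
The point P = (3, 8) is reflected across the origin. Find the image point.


Transformation: reflection
Original point: (3, 8)
Rule for reflection through the origin: (x, y) -> (-x, -y)
Apply: (3, 8) -> (-3, -8)
(-3, -8)


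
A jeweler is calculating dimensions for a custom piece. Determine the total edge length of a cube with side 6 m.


Shape: cube
Side s = 6 m
A cube has 12 edges, all equal.
Formula: total edge length = 12 * s
Total = 12 * 6
Total = 72
72 m


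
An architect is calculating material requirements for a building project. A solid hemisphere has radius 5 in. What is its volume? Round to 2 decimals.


Shape: hemisphere (half of a sphere)
Radius r = 5 in
Formula: V = (1/2) * (4/3) * pi * r^3 = (2/3) * pi * r^3
r^3 = 125
(2/3) * 125 = 83.333333
V = 83.333333 * pi
V = 261.8
261.8 in^3


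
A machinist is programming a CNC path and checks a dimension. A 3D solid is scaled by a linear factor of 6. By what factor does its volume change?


Linear scale factor k = 6
Rule: under a linear scaling by k, volumes scale by k^3.
k^3 = 6 * 6 * 6
k^3 = 36 * 6
k^3 = 216
Volume scales by a factor of 216.
216 (dimensionless)


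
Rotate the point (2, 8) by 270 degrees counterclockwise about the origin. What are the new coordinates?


Transformation: rotation about the origin
Original point: (2, 8)
Rule for 270 deg counterclockwise: (x, y) -> (y, -x)
Apply: (2, 8) -> (8, -2)
(8, -2)


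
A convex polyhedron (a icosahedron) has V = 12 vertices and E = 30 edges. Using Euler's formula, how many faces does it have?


Polyhedron: icosahedron
Euler's formula for convex polyhedra: V - E + F = 2
Given: V = 12 vertices and E = 30 edges
Solve for F:
F = 2 + E - V = 2 + 30 - 12 = 20
20 faces


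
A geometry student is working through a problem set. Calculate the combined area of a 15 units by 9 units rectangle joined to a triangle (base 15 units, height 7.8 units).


Composite shape: rectangle + triangle
Rectangle area = 15 * 9 = 135
Triangle area = 0.5 * 15 * 7.8 = 58.5
Total = 135 + 58.5
Total = 193.5
193.5 units^2


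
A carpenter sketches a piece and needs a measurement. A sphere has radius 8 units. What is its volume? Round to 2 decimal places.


Shape: sphere
Radius r = 8 units
Formula: V = (4/3) * pi * r^3
r^3 = 512
(4/3) * 512 = 682.666667
V = 682.666667 * pi
V = 2144.66
2144.66 units^3


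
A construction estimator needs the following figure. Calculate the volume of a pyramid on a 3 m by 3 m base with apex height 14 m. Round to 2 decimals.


Shape: rectangular pyramid
Base: 3 m x 3 m, Height h = 14 m
Formula: V = (1/3) * base_area * h
base_area = 3 * 3 = 9
base_area * h = 9 * 14 = 126
V = 126 / 3
V = 42
42 m^3


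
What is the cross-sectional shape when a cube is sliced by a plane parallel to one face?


Solid: cube
Cutting plane: parallel to one face
Visualize the intersection of the plane with the solid's surface.
The boundary of the cut region is a square.
square


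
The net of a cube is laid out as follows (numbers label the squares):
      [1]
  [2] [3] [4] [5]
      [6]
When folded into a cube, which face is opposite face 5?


Net: cross layout. Take square 3 as the base (bottom).
Fold the four squares in the horizontal row up around 3: 2 -> left, 4 -> right, 5 wraps to the top.
Fold 1 and 6 up from 3: 1 -> back, 6 -> front.
Opposite pairs are therefore: (1, 6), (2, 4), (3, 5).
Face 5 is opposite face 3.
face 3


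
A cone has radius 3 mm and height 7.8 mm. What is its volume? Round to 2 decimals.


Shape: cone
Radius r = 3 mm, Height h = 7.8 mm
Formula: V = (1/3) * pi * r^2 * h
r^2 = 9
pi * r^2 * h = pi * 9 * 7.8 = 70.2 * pi
V = 70.2 * pi / 3
V = 73.51
73.51 mm^3


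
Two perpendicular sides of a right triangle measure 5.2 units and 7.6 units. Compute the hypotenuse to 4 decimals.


Shape: right triangle
Legs a = 5.2 units, b = 7.6 units
Formula: c = sqrt(a^2 + b^2)
a^2 = 27.04, b^2 = 57.76
a^2 + b^2 = 84.8
c = sqrt(84.8)
c = 9.2087
9.2087 units


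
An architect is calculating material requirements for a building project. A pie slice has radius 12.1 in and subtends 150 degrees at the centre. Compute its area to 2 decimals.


Shape: circular sector
Radius r = 12.1 in, Angle = 150 degrees
Formula: A = (angle/360) * pi * r^2
r^2 = 146.41
Fraction of circle = 150/360
A = (150/360) * pi * 146.41
A = 61.004167 * pi
A = 191.65
191.65 in^2


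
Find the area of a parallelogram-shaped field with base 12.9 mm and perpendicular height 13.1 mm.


Shape: parallelogram
Base b = 12.9 mm, Height h = 13.1 mm
Formula: A = b * h
A = 12.9 * 13.1
A = 168.99
168.99 mm^2


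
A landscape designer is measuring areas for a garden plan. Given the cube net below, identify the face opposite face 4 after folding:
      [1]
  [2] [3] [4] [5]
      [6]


Net: cross layout. Take square 3 as the base (bottom).
Fold the four squares in the horizontal row up around 3: 2 -> left, 4 -> right, 5 wraps to the top.
Fold 1 and 6 up from 3: 1 -> back, 6 -> front.
Opposite pairs are therefore: (1, 6), (2, 4), (3, 5).
Face 4 is opposite face 2.
face 2


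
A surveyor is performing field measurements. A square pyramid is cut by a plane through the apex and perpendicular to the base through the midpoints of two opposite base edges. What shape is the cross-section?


Solid: square pyramid
Cutting plane: through the apex and perpendicular to the base through the midpoints of two opposite base edges
Visualize the intersection of the plane with the solid's surface.
The boundary of the cut region is a isosceles triangle.
isosceles triangle


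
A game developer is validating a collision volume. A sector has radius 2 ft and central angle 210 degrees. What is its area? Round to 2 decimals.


Shape: circular sector
Radius r = 2 ft, Angle = 210 degrees
Formula: A = (angle/360) * pi * r^2
r^2 = 4
Fraction of circle = 210/360
A = (210/360) * pi * 4
A = 2.333333 * pi
A = 7.33
7.33 ft^2


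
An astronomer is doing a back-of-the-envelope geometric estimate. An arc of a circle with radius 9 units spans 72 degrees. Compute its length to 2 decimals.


Shape: circular arc
Radius r = 9 units, Angle = 72 degrees
Formula: L = (angle/360) * 2 * pi * r
2 * pi * r = 18 * pi
L = (72/360) * 18 * pi
L = 3.6 * pi
L = 11.31
11.31 units


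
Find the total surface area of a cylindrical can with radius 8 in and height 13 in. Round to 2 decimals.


Shape: closed cylinder
Radius r = 8 in, Height h = 13 in
Formula: SA = 2*pi*r^2 + 2*pi*r*h = 2*pi*r*(r + h)
r + h = 21
2 * r * (r + h) = 2 * 8 * 21 = 336
SA = 336 * pi
SA = 1055.58
1055.58 in^2


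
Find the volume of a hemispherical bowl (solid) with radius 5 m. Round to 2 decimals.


Shape: hemisphere (half of a sphere)
Radius r = 5 m
Formula: V = (1/2) * (4/3) * pi * r^3 = (2/3) * pi * r^3
r^3 = 125
(2/3) * 125 = 83.333333
V = 83.333333 * pi
V = 261.8
261.8 m^3


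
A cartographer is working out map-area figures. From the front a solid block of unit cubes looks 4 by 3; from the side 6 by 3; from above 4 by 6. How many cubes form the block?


Orthographic views of a solid rectangular block:
Front view 4 x 3 -> length = 4, height = 3
Side view 6 x 3 -> width = 6, height = 3 (consistent)
Top view 4 x 6 -> confirms length = 4, width = 6
The block is 4 x 6 x 3.
Total unit cubes = 4 * 6 * 3 = 72
72 unit cubes


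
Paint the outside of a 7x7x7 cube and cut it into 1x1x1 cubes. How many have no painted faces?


Large cube: 7 x 7 x 7, cut into unit cubes.
n = 7, so n - 2 = 5
Unpainted cubes form the interior (n - 2)^3 block.
(n - 2)^3 = 5^3 = 125
125 unit cubes


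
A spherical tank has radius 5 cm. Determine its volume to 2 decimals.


Shape: sphere
Radius r = 5 cm
Formula: V = (4/3) * pi * r^3
r^3 = 125
(4/3) * 125 = 166.666667
V = 166.666667 * pi
V = 523.6
523.6 cm^3


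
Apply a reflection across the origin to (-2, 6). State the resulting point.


Transformation: reflection
Original point: (-2, 6)
Rule for reflection through the origin: (x, y) -> (-x, -y)
Apply: (-2, 6) -> (2, -6)
(2, -6)


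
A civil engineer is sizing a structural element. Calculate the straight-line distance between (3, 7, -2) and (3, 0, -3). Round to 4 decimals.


3D distance between two points
P1 = (3, 7, -2), P2 = (3, 0, -3)
Formula: d = sqrt((x2-x1)^2 + (y2-y1)^2 + (z2-z1)^2)
dx = 3 - 3 = 0
dy = 0 - 7 = -7
dz = -3 - -2 = -1
dx^2 + dy^2 + dz^2 = 0 + 49 + 1 = 50
d = sqrt(50)
d = 7.0711
7.0711 units


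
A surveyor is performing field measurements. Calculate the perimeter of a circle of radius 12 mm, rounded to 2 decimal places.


Shape: circle
Radius r = 12 mm
Formula: C = 2 * pi * r
C = 2 * pi * 12
C = 24 * pi
C = 75.4
75.4 mm


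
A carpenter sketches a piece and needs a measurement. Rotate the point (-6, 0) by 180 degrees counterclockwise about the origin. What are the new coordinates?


Transformation: rotation about the origin
Original point: (-6, 0)
Rule for 180 deg: (x, y) -> (-x, -y)
Apply: (-6, 0) -> (6, 0)
(6, 0)


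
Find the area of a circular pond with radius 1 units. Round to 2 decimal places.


Shape: circle
Radius r = 1 units
Formula: A = pi * r^2
r^2 = 1^2 = 1
A = pi * 1
A = 3.14
3.14 units^2


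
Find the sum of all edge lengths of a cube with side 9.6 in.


Shape: cube
Side s = 9.6 in
A cube has 12 edges, all equal.
Formula: total edge length = 12 * s
Total = 12 * 9.6
Total = 115.2
115.2 in


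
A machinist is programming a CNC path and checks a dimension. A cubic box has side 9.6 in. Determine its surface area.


Shape: cube
Side s = 9.6 in
A cube has 6 square faces.
Formula: SA = 6 * s^2
s^2 = 92.16
SA = 6 * 92.16
SA = 552.96
552.96 in^2


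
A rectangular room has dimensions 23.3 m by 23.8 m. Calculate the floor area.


Shape: rectangle
Length l = 23.3 m, Width w = 23.8 m
Formula: A = l * w
A = 23.3 * 23.8
A = 554.54
554.54 m^2


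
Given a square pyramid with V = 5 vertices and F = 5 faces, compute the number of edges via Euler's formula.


Polyhedron: square pyramid
Euler's formula for convex polyhedra: V - E + F = 2
Given: V = 5 vertices and F = 5 faces
Solve for E:
E = V + F - 2 = 5 + 5 - 2 = 8
8 edges


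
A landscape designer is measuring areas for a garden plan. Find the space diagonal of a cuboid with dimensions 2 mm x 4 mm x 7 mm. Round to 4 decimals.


Shape: rectangular box (space diagonal)
l = 2 mm, w = 4 mm, h = 7 mm
Visualize: the diagonal of the base, then a right triangle with that diagonal and the height.
Formula: d = sqrt(l^2 + w^2 + h^2)
l^2 + w^2 + h^2 = 4 + 16 + 49 = 69
d = sqrt(69)
d = 8.3066
8.3066 mm


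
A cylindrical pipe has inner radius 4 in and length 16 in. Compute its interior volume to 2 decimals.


Shape: cylinder
Radius r = 4 in, Height h = 16 in
Formula: V = pi * r^2 * h
r^2 = 16
V = pi * 16 * 16
V = 256 * pi
V = 804.25
804.25 in^3


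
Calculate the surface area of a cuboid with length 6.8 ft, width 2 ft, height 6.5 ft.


Shape: rectangular prism
l = 6.8 ft, w = 2 ft, h = 6.5 ft
Formula: SA = 2(lw + lh + wh)
lw = 13.6, lh = 44.2, wh = 13
lw + lh + wh = 70.8
SA = 2 * 70.8
SA = 141.6
141.6 ft^2


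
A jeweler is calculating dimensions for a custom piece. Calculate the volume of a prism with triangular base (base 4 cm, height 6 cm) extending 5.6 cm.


Shape: triangular prism
Triangle base = 4 cm, triangle height = 6 cm, prism length L = 5.6 cm
Formula: V = (1/2 * b * h_tri) * L
Cross-section area = 0.5 * 4 * 6 = 12
V = 12 * 5.6
V = 67.2
67.2 cm^3


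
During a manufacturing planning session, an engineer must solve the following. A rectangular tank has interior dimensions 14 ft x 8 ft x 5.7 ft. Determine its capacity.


Shape: rectangular prism
l = 14 ft, w = 8 ft, h = 5.7 ft
Formula: V = l * w * h
V = 14 * 8 * 5.7
V = 112 * 5.7
V = 638.4
638.4 ft^3


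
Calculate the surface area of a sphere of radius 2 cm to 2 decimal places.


Shape: sphere
Radius r = 2 cm
Formula: SA = 4 * pi * r^2
r^2 = 4
SA = 4 * pi * 4
SA = 16 * pi
SA = 50.27
50.27 cm^2


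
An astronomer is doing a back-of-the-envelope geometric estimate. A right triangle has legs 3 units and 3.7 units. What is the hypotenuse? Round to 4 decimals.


Shape: right triangle
Legs a = 3 units, b = 3.7 units
Formula: c = sqrt(a^2 + b^2)
a^2 = 9, b^2 = 13.69
a^2 + b^2 = 22.69
c = sqrt(22.69)
c = 4.7634
4.7634 units


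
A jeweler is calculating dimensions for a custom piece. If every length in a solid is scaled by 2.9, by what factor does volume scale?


Linear scale factor k = 2.9
Rule: under a linear scaling by k, volumes scale by k^3.
k^3 = 2.9 * 2.9 * 2.9
k^3 = 8.41 * 2.9
k^3 = 24.389
Volume scales by a factor of 24.389.
24.389 (dimensionless)


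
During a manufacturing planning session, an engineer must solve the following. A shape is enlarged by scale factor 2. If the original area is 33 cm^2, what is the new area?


Linear scale factor k = 2
Original area = 33 cm^2
Rule: under a linear scaling by k, areas scale by k^2.
k^2 = 2^2 = 4
New area = 33 * 4
New area = 132
132 cm^2


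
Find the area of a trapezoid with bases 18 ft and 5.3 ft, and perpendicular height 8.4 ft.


Shape: trapezoid
Parallel sides a = 18 ft, b = 5.3 ft; Height h = 8.4 ft
Formula: A = (a + b) * h / 2
a + b = 18 + 5.3 = 23.3
A = 23.3 * 8.4 / 2
A = 195.72 / 2
A = 97.86
97.86 ft^2


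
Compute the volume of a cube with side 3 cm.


Shape: cube
Side s = 3 cm
Formula: V = s^3
V = 3 * 3 * 3
V = 9 * 3
V = 27
27 cm^3


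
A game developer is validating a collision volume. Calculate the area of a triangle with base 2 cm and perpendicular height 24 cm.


Shape: triangle
Base b = 2 cm, Height h = 24 cm
Formula: A = (1/2) * b * h
A = 0.5 * 2 * 24
A = 0.5 * 48
A = 24
24 cm^2


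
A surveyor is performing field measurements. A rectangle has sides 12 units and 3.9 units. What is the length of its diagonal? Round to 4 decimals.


Shape: rectangle (diagonal via Pythagoras)
Sides: 12 units and 3.9 units
Formula: d = sqrt(l^2 + w^2)
l^2 = 144, w^2 = 15.21
l^2 + w^2 = 159.21
d = sqrt(159.21)
d = 12.6178
12.6178 units


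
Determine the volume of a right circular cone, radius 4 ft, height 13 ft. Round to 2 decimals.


Shape: cone
Radius r = 4 ft, Height h = 13 ft
Formula: V = (1/3) * pi * r^2 * h
r^2 = 16
pi * r^2 * h = pi * 16 * 13 = 208 * pi
V = 208 * pi / 3
V = 217.82
217.82 ft^3


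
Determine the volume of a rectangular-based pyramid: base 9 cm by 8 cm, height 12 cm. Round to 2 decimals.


Shape: rectangular pyramid
Base: 9 cm x 8 cm, Height h = 12 cm
Formula: V = (1/3) * base_area * h
base_area = 9 * 8 = 72
base_area * h = 72 * 12 = 864
V = 864 / 3
V = 288
288 cm^3


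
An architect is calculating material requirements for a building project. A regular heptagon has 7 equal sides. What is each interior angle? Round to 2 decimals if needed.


Shape: regular heptagon (7 sides)
Formula: interior angle = (n - 2) * 180 / n
(n - 2) = 5
(n - 2) * 180 = 900
angle = 900 / 7
angle = 128.57
128.57 degrees


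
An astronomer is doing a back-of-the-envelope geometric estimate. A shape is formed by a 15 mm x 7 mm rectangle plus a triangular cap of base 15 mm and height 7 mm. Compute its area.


Composite shape: rectangle + triangle
Rectangle area = 15 * 7 = 105
Triangle area = 0.5 * 15 * 7 = 52.5
Total = 105 + 52.5
Total = 157.5
157.5 mm^2


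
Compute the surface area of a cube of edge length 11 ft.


Shape: cube
Side s = 11 ft
A cube has 6 square faces.
Formula: SA = 6 * s^2
s^2 = 121
SA = 6 * 121
SA = 726
726 ft^2


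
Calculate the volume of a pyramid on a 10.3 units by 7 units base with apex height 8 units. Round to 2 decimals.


Shape: rectangular pyramid
Base: 10.3 units x 7 units, Height h = 8 units
Formula: V = (1/3) * base_area * h
base_area = 10.3 * 7 = 72.1
base_area * h = 72.1 * 8 = 576.8
V = 576.8 / 3
V = 192.27
192.27 units^3


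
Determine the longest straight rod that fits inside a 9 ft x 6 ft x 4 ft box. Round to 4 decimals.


Shape: rectangular box (space diagonal)
l = 9 ft, w = 6 ft, h = 4 ft
Visualize: the diagonal of the base, then a right triangle with that diagonal and the height.
Formula: d = sqrt(l^2 + w^2 + h^2)
l^2 + w^2 + h^2 = 81 + 36 + 16 = 133
d = sqrt(133)
d = 11.5326
11.5326 ft


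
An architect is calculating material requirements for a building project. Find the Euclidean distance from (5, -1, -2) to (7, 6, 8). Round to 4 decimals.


3D distance between two points
P1 = (5, -1, -2), P2 = (7, 6, 8)
Formula: d = sqrt((x2-x1)^2 + (y2-y1)^2 + (z2-z1)^2)
dx = 7 - 5 = 2
dy = 6 - -1 = 7
dz = 8 - -2 = 10
dx^2 + dy^2 + dz^2 = 4 + 49 + 100 = 153
d = sqrt(153)
d = 12.3693
12.3693 units


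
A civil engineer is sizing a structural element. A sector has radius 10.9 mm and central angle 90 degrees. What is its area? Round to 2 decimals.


Shape: circular sector
Radius r = 10.9 mm, Angle = 90 degrees
Formula: A = (angle/360) * pi * r^2
r^2 = 118.81
Fraction of circle = 90/360
A = (90/360) * pi * 118.81
A = 29.7025 * pi
A = 93.31
93.31 mm^2


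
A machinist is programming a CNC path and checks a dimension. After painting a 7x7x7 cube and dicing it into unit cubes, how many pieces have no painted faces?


Large cube: 7 x 7 x 7, cut into unit cubes.
n = 7, so n - 2 = 5
Unpainted cubes form the interior (n - 2)^3 block.
(n - 2)^3 = 5^3 = 125
125 unit cubes


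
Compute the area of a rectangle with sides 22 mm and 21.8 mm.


Shape: rectangle
Length l = 22 mm, Width w = 21.8 mm
Formula: A = l * w
A = 22 * 21.8
A = 479.6
479.6 mm^2


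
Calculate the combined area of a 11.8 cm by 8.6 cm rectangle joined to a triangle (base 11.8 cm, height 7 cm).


Composite shape: rectangle + triangle
Rectangle area = 11.8 * 8.6 = 101.48
Triangle area = 0.5 * 11.8 * 7 = 41.3
Total = 101.48 + 41.3
Total = 142.78
142.78 cm^2


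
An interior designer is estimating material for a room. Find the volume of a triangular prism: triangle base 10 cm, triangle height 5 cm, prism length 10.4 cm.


Shape: triangular prism
Triangle base = 10 cm, triangle height = 5 cm, prism length L = 10.4 cm
Formula: V = (1/2 * b * h_tri) * L
Cross-section area = 0.5 * 10 * 5 = 25
V = 25 * 10.4
V = 260
260 cm^3


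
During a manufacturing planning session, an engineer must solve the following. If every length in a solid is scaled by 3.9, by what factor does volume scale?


Linear scale factor k = 3.9
Rule: under a linear scaling by k, volumes scale by k^3.
k^3 = 3.9 * 3.9 * 3.9
k^3 = 15.21 * 3.9
k^3 = 59.319
Volume scales by a factor of 59.319.
59.319 (dimensionless)


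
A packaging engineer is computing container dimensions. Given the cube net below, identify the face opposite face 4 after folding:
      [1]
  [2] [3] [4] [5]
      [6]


Net: cross layout. Take square 3 as the base (bottom).
Fold the four squares in the horizontal row up around 3: 2 -> left, 4 -> right, 5 wraps to the top.
Fold 1 and 6 up from 3: 1 -> back, 6 -> front.
Opposite pairs are therefore: (1, 6), (2, 4), (3, 5).
Face 4 is opposite face 2.
face 2


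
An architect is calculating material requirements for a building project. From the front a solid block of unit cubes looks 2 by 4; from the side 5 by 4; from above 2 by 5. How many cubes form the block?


Orthographic views of a solid rectangular block:
Front view 2 x 4 -> length = 2, height = 4
Side view 5 x 4 -> width = 5, height = 4 (consistent)
Top view 2 x 5 -> confirms length = 2, width = 5
The block is 2 x 5 x 4.
Total unit cubes = 2 * 5 * 4 = 40
40 unit cubes


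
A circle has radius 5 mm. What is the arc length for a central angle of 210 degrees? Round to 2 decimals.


Shape: circular arc
Radius r = 5 mm, Angle = 210 degrees
Formula: L = (angle/360) * 2 * pi * r
2 * pi * r = 10 * pi
L = (210/360) * 10 * pi
L = 5.833333 * pi
L = 18.33
18.33 mm


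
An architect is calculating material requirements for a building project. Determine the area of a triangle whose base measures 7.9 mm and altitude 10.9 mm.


Shape: triangle
Base b = 7.9 mm, Height h = 10.9 mm
Formula: A = (1/2) * b * h
A = 0.5 * 7.9 * 10.9
A = 0.5 * 86.11
A = 43.055
43.055 mm^2


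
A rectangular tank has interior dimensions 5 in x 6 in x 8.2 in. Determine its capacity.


Shape: rectangular prism
l = 5 in, w = 6 in, h = 8.2 in
Formula: V = l * w * h
V = 5 * 6 * 8.2
V = 30 * 8.2
V = 246
246 in^3


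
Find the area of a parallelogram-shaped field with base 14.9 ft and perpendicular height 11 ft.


Shape: parallelogram
Base b = 14.9 ft, Height h = 11 ft
Formula: A = b * h
A = 14.9 * 11
A = 163.9
163.9 ft^2


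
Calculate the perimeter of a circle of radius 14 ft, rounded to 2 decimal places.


Shape: circle
Radius r = 14 ft
Formula: C = 2 * pi * r
C = 2 * pi * 14
C = 28 * pi
C = 87.96
87.96 ft


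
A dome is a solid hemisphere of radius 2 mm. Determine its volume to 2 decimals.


Shape: hemisphere (half of a sphere)
Radius r = 2 mm
Formula: V = (1/2) * (4/3) * pi * r^3 = (2/3) * pi * r^3
r^3 = 8
(2/3) * 8 = 5.333333
V = 5.333333 * pi
V = 16.76
16.76 mm^3


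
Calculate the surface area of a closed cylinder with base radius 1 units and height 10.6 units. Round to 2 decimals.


Shape: closed cylinder
Radius r = 1 units, Height h = 10.6 units
Formula: SA = 2*pi*r^2 + 2*pi*r*h = 2*pi*r*(r + h)
r + h = 11.6
2 * r * (r + h) = 2 * 1 * 11.6 = 23.2
SA = 23.2 * pi
SA = 72.88
72.88 units^2


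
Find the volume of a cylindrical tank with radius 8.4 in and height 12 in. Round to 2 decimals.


Shape: cylinder
Radius r = 8.4 in, Height h = 12 in
Formula: V = pi * r^2 * h
r^2 = 70.56
V = pi * 70.56 * 12
V = 846.72 * pi
V = 2660.05
2660.05 in^3


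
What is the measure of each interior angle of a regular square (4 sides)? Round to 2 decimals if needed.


Shape: regular square (4 sides)
Formula: interior angle = (n - 2) * 180 / n
(n - 2) = 2
(n - 2) * 180 = 360
angle = 360 / 4
angle = 90
90 degrees


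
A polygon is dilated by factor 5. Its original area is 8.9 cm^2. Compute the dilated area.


Linear scale factor k = 5
Original area = 8.9 cm^2
Rule: under a linear scaling by k, areas scale by k^2.
k^2 = 5^2 = 25
New area = 8.9 * 25
New area = 222.5
222.5 cm^2


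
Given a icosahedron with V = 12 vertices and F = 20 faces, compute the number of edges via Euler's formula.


Polyhedron: icosahedron
Euler's formula for convex polyhedra: V - E + F = 2
Given: V = 12 vertices and F = 20 faces
Solve for E:
E = V + F - 2 = 12 + 20 - 2 = 30
30 edges


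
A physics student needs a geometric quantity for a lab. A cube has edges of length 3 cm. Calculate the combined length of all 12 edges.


Shape: cube
Side s = 3 cm
A cube has 12 edges, all equal.
Formula: total edge length = 12 * s
Total = 12 * 3
Total = 36
36 cm


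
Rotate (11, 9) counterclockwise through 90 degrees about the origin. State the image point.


Transformation: rotation about the origin
Original point: (11, 9)
Rule for 90 deg counterclockwise: (x, y) -> (-y, x)
Apply: (11, 9) -> (-9, 11)
(-9, 11)


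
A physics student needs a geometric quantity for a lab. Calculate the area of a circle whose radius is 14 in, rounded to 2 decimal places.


Shape: circle
Radius r = 14 in
Formula: A = pi * r^2
r^2 = 14^2 = 196
A = pi * 196
A = 615.75
615.75 in^2


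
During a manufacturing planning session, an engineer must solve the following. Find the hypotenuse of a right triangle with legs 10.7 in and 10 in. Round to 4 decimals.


Shape: right triangle
Legs a = 10.7 in, b = 10 in
Formula: c = sqrt(a^2 + b^2)
a^2 = 114.49, b^2 = 100
a^2 + b^2 = 214.49
c = sqrt(214.49)
c = 14.6455
14.6455 in


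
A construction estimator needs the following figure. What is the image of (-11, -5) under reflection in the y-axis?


Transformation: reflection
Original point: (-11, -5)
Rule for reflection over the y-axis: (x, y) -> (-x, y)
Apply: (-11, -5) -> (11, -5)
(11, -5)


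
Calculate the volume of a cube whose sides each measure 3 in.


Shape: cube
Side s = 3 in
Formula: V = s^3
V = 3 * 3 * 3
V = 9 * 3
V = 27
27 in^3


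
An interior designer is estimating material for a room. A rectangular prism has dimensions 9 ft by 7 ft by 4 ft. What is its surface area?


Shape: rectangular prism
l = 9 ft, w = 7 ft, h = 4 ft
Formula: SA = 2(lw + lh + wh)
lw = 63, lh = 36, wh = 28
lw + lh + wh = 127
SA = 2 * 127
SA = 254
254 ft^2


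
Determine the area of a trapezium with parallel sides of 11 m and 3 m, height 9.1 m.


Shape: trapezoid
Parallel sides a = 11 m, b = 3 m; Height h = 9.1 m
Formula: A = (a + b) * h / 2
a + b = 11 + 3 = 14
A = 14 * 9.1 / 2
A = 127.4 / 2
A = 63.7
63.7 m^2


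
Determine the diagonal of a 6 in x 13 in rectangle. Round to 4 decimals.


Shape: rectangle (diagonal via Pythagoras)
Sides: 6 in and 13 in
Formula: d = sqrt(l^2 + w^2)
l^2 = 36, w^2 = 169
l^2 + w^2 = 205
d = sqrt(205)
d = 14.3178
14.3178 in


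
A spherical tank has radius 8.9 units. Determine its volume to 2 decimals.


Shape: sphere
Radius r = 8.9 units
Formula: V = (4/3) * pi * r^3
r^3 = 704.969
(4/3) * 704.969 = 939.958667
V = 939.958667 * pi
V = 2952.97
2952.97 units^3


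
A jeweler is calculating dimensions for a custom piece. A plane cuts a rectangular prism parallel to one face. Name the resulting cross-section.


Solid: rectangular prism
Cutting plane: parallel to one face
Visualize the intersection of the plane with the solid's surface.
The boundary of the cut region is a rectangle.
rectangle


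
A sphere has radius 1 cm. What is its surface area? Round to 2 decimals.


Shape: sphere
Radius r = 1 cm
Formula: SA = 4 * pi * r^2
r^2 = 1
SA = 4 * pi * 1
SA = 4 * pi
SA = 12.57
12.57 cm^2


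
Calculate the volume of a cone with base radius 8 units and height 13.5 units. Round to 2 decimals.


Shape: cone
Radius r = 8 units, Height h = 13.5 units
Formula: V = (1/3) * pi * r^2 * h
r^2 = 64
pi * r^2 * h = pi * 64 * 13.5 = 864 * pi
V = 864 * pi / 3
V = 904.78
904.78 units^3


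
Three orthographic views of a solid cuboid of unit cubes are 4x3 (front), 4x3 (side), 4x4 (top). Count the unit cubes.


Orthographic views of a solid rectangular block:
Front view 4 x 3 -> length = 4, height = 3
Side view 4 x 3 -> width = 4, height = 3 (consistent)
Top view 4 x 4 -> confirms length = 4, width = 4
The block is 4 x 4 x 3.
Total unit cubes = 4 * 4 * 3 = 48
48 unit cubes


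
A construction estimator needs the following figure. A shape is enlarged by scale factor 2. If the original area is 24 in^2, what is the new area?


Linear scale factor k = 2
Original area = 24 in^2
Rule: under a linear scaling by k, areas scale by k^2.
k^2 = 2^2 = 4
New area = 24 * 4
New area = 96
96 in^2


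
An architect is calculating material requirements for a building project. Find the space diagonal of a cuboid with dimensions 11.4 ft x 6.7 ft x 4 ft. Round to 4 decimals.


Shape: rectangular box (space diagonal)
l = 11.4 ft, w = 6.7 ft, h = 4 ft
Visualize: the diagonal of the base, then a right triangle with that diagonal and the height.
Formula: d = sqrt(l^2 + w^2 + h^2)
l^2 + w^2 + h^2 = 129.96 + 44.89 + 16 = 190.85
d = sqrt(190.85)
d = 13.8148
13.8148 ft


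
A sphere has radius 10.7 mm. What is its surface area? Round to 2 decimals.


Shape: sphere
Radius r = 10.7 mm
Formula: SA = 4 * pi * r^2
r^2 = 114.49
SA = 4 * pi * 114.49
SA = 457.96 * pi
SA = 1438.72
1438.72 mm^2


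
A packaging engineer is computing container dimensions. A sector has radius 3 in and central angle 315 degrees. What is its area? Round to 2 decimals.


Shape: circular sector
Radius r = 3 in, Angle = 315 degrees
Formula: A = (angle/360) * pi * r^2
r^2 = 9
Fraction of circle = 315/360
A = (315/360) * pi * 9
A = 7.875 * pi
A = 24.74
24.74 in^2


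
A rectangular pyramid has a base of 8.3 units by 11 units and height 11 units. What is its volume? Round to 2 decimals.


Shape: rectangular pyramid
Base: 8.3 units x 11 units, Height h = 11 units
Formula: V = (1/3) * base_area * h
base_area = 8.3 * 11 = 91.3
base_area * h = 91.3 * 11 = 1004.3
V = 1004.3 / 3
V = 334.77
334.77 units^3


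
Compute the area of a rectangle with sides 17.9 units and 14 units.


Shape: rectangle
Length l = 17.9 units, Width w = 14 units
Formula: A = l * w
A = 17.9 * 14
A = 250.6
250.6 units^2


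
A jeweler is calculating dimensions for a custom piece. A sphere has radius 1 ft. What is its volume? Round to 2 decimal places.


Shape: sphere
Radius r = 1 ft
Formula: V = (4/3) * pi * r^3
r^3 = 1
(4/3) * 1 = 1.333333
V = 1.333333 * pi
V = 4.19
4.19 ft^3


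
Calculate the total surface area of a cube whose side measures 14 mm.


Shape: cube
Side s = 14 mm
A cube has 6 square faces.
Formula: SA = 6 * s^2
s^2 = 196
SA = 6 * 196
SA = 1176
1176 mm^2


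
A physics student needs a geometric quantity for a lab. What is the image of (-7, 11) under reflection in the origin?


Transformation: reflection
Original point: (-7, 11)
Rule for reflection through the origin: (x, y) -> (-x, -y)
Apply: (-7, 11) -> (7, -11)
(7, -11)


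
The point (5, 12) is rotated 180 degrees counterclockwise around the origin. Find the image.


Transformation: rotation about the origin
Original point: (5, 12)
Rule for 180 deg: (x, y) -> (-x, -y)
Apply: (5, 12) -> (-5, -12)
(-5, -12)


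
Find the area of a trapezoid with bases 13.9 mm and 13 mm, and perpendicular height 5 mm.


Shape: trapezoid
Parallel sides a = 13.9 mm, b = 13 mm; Height h = 5 mm
Formula: A = (a + b) * h / 2
a + b = 13.9 + 13 = 26.9
A = 26.9 * 5 / 2
A = 134.5 / 2
A = 67.25
67.25 mm^2


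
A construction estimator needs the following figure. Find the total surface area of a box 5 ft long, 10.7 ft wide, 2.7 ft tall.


Shape: rectangular prism
l = 5 ft, w = 10.7 ft, h = 2.7 ft
Formula: SA = 2(lw + lh + wh)
lw = 53.5, lh = 13.5, wh = 28.89
lw + lh + wh = 95.89
SA = 2 * 95.89
SA = 191.78
191.78 ft^2


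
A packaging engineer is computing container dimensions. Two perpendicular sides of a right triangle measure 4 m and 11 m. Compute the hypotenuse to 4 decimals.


Shape: right triangle
Legs a = 4 m, b = 11 m
Formula: c = sqrt(a^2 + b^2)
a^2 = 16, b^2 = 121
a^2 + b^2 = 137
c = sqrt(137)
c = 11.7047
11.7047 m


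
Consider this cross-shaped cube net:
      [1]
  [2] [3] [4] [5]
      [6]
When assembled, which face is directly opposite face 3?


Net: cross layout. Take square 3 as the base (bottom).
Fold the four squares in the horizontal row up around 3: 2 -> left, 4 -> right, 5 wraps to the top.
Fold 1 and 6 up from 3: 1 -> back, 6 -> front.
Opposite pairs are therefore: (1, 6), (2, 4), (3, 5).
Face 3 is opposite face 5.
face 5


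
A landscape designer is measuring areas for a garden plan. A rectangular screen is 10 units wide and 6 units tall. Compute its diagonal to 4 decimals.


Shape: rectangle (diagonal via Pythagoras)
Sides: 10 units and 6 units
Formula: d = sqrt(l^2 + w^2)
l^2 = 100, w^2 = 36
l^2 + w^2 = 136
d = sqrt(136)
d = 11.6619
11.6619 units


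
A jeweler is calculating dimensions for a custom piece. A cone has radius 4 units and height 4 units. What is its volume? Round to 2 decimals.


Shape: cone
Radius r = 4 units, Height h = 4 units
Formula: V = (1/3) * pi * r^2 * h
r^2 = 16
pi * r^2 * h = pi * 16 * 4 = 64 * pi
V = 64 * pi / 3
V = 67.02
67.02 units^3


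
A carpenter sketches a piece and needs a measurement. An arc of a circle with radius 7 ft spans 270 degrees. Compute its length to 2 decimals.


Shape: circular arc
Radius r = 7 ft, Angle = 270 degrees
Formula: L = (angle/360) * 2 * pi * r
2 * pi * r = 14 * pi
L = (270/360) * 14 * pi
L = 10.5 * pi
L = 32.99
32.99 ft
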